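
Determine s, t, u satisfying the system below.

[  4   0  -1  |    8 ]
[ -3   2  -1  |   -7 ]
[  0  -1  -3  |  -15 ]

(3, 3, 4)

Forward elimination on [A|b]:
R2 <- R2 - (-3/4)*R1:  [    0     2  -7/4    -1 ]
R3 <- R3 - (-1/2)*R2:  [     0      0  -31/8  -31/2 ]
Row echelon form:
[ 4  0     -1  |      8 ]
[ 0  2   -7/4  |     -1 ]
[ 0  0  -31/8  |  -31/2 ]
Back-substitution:
u = (-31/2) / (-31/8) = 4
t = (-1 - (-7/4)*(4)) / 2 = 3
s = (8 - (-1)*(4)) / 4 = 3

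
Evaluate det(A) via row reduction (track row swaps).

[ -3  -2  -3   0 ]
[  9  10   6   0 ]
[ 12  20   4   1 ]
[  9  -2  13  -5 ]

Forward elimination:
R2 <- R2 - (-3)*R1:  [  0   4  -3   0 ]
R3 <- R3 - (-4)*R1:  [  0  12  -8   1 ]
R4 <- R4 - (-3)*R1:  [  0  -8   4  -5 ]
R3 <- R3 - (3)*R2:  [ 0  0  1  1 ]
R4 <- R4 - (-2)*R2:  [  0   0  -2  -5 ]
R4 <- R4 - (-2)*R3:  [  0   0   0  -3 ]
Upper-triangular form:
[ -3  -2  -3   0 ]
[  0   4  -3   0 ]
[  0   0   1   1 ]
[  0   0   0  -3 ]
det(A) = (-1)^0 * (-3) * (4) * (1) * (-3) = 36  (0 row swaps -> sign +1)

det(A) = 36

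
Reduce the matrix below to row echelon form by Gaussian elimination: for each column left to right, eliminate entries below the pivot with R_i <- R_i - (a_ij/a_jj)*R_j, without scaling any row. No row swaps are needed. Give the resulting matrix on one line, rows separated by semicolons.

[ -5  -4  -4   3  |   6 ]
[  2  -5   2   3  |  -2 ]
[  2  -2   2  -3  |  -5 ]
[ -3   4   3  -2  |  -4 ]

Forward elimination:
R2 <- R2 - (-2/5)*R1:  [     0  -33/5    2/5   21/5    2/5 ]
R3 <- R3 - (-2/5)*R1:  [     0  -18/5    2/5   -9/5  -13/5 ]
R4 <- R4 - (3/5)*R1:  [     0   32/5   27/5  -19/5  -38/5 ]
R3 <- R3 - (6/11)*R2:  [      0       0    2/11  -45/11  -31/11 ]
R4 <- R4 - (-32/33)*R2:  [       0        0   191/33     3/11  -238/33 ]
R4 <- R4 - (191/6)*R3:  [     0      0      0  261/2  165/2 ]
Row echelon form:
[ -5     -4    -4       3  |       6 ]
[  0  -33/5   2/5    21/5  |     2/5 ]
[  0      0  2/11  -45/11  |  -31/11 ]
[  0      0     0   261/2  |   165/2 ]

REF = [-5 -4 -4 3 6; 0 -33/5 2/5 21/5 2/5; 0 0 2/11 -45/11 -31/11; 0 0 0 261/2 165/2]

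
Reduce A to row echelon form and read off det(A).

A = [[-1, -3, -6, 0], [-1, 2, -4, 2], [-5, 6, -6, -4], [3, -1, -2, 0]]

det(A) = 680

Forward elimination:
R2 <- R2 - (1)*R1:  [ 0  5  2  2 ]
R3 <- R3 - (5)*R1:  [  0  21  24  -4 ]
R4 <- R4 - (-3)*R1:  [   0  -10  -20    0 ]
R3 <- R3 - (21/5)*R2:  [     0      0   78/5  -62/5 ]
R4 <- R4 - (-2)*R2:  [   0    0  -16    4 ]
R4 <- R4 - (-40/39)*R3:  [       0        0        0  -340/39 ]
Upper-triangular form:
[ -1  -3    -6        0 ]
[  0   5     2        2 ]
[  0   0  78/5    -62/5 ]
[  0   0     0  -340/39 ]
det(A) = (-1)^0 * (-1) * (5) * (78/5) * (-340/39) = 680  (0 row swaps -> sign +1)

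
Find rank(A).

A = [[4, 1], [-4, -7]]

Row reduction:
R2 <- R2 - (-1)*R1:  [  0  -6 ]
Row echelon form:
[ 4   1 ]
[ 0  -6 ]
Nonzero rows / pivot columns: 2

rank(A) = 2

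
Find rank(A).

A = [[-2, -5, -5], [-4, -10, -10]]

Row reduction:
R2 <- R2 - (2)*R1:  [ 0  0  0 ]
Row echelon form:
[ -2  -5  -5 ]
[  0   0   0 ]
Nonzero rows / pivot columns: 1

rank(A) = 1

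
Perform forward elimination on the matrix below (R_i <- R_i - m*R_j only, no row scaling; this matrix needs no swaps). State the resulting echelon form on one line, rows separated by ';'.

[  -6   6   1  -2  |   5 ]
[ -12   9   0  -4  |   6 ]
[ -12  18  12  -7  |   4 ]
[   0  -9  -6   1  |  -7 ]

Forward elimination:
R2 <- R2 - (2)*R1:  [  0  -3  -2   0  -4 ]
R3 <- R3 - (2)*R1:  [  0   6  10  -3  -6 ]
R3 <- R3 - (-2)*R2:  [   0    0    6   -3  -14 ]
R4 <- R4 - (3)*R2:  [ 0  0  0  1  5 ]
Row echelon form:
[ -6   6   1  -2  |    5 ]
[  0  -3  -2   0  |   -4 ]
[  0   0   6  -3  |  -14 ]
[  0   0   0   1  |    5 ]

REF = [-6 6 1 -2 5; 0 -3 -2 0 -4; 0 0 6 -3 -14; 0 0 0 1 5]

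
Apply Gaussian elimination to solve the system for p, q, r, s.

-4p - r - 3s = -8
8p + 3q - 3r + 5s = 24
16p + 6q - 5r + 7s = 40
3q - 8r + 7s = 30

(1, 0, -2, 2)

Forward elimination on [A|b]:
R2 <- R2 - (-2)*R1:  [  0   3  -5  -1   8 ]
R3 <- R3 - (-4)*R1:  [  0   6  -9  -5   8 ]
R3 <- R3 - (2)*R2:  [  0   0   1  -3  -8 ]
R4 <- R4 - (1)*R2:  [  0   0  -3   8  22 ]
R4 <- R4 - (-3)*R3:  [  0   0   0  -1  -2 ]
Row echelon form:
[ -4  0  -1  -3  |  -8 ]
[  0  3  -5  -1  |   8 ]
[  0  0   1  -3  |  -8 ]
[  0  0   0  -1  |  -2 ]
Back-substitution:
s = (-2) / -1 = 2
r = (-8 - (-3)*(2)) / 1 = -2
q = (8 - (-5)*(-2) - (-1)*(2)) / 3 = 0
p = (-8 - (-1)*(-2) - (-3)*(2)) / -4 = 1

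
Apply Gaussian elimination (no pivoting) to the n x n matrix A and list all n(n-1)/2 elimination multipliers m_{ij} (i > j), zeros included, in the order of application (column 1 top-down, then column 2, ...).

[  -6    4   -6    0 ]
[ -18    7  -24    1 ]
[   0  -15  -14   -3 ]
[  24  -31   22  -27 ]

Forward elimination:
R2 <- R2 - (3)*R1:  [  0  -5  -6   1 ]
R3: entry in column 1 is already 0 -> m_{31} = 0 (no row operation needed)
R4 <- R4 - (-4)*R1:  [   0  -15   -2  -27 ]
R3 <- R3 - (3)*R2:  [  0   0   4  -6 ]
R4 <- R4 - (3)*R2:  [   0    0   16  -30 ]
R4 <- R4 - (4)*R3:  [  0   0   0  -6 ]
Multipliers (in order of application): m_{21} = 3, m_{31} = 0, m_{41} = -4, m_{32} = 3, m_{42} = 3, m_{43} = 4

multipliers: 3, 0, -4, 3, 3, 4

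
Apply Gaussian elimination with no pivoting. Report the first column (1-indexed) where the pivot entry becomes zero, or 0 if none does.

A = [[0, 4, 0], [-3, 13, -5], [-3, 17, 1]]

Naive forward elimination:
Pivot entry (1,1) is zero but row 2 has -3 in column 1 -> naive elimination stops; a row interchange (e.g. R1 <-> R2) would be required here.

first zero-pivot column = 1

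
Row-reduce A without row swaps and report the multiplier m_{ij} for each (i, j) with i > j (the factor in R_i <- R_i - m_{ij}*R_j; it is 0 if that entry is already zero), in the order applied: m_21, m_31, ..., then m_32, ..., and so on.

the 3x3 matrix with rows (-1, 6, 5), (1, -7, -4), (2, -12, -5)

multipliers: -1, -2, 0

Forward elimination:
R2 <- R2 - (-1)*R1:  [  0  -1   1 ]
R3 <- R3 - (-2)*R1:  [ 0  0  5 ]
R3: entry in column 2 is already 0 -> m_{32} = 0 (no row operation needed)
Multipliers (in order of application): m_{21} = -1, m_{31} = -2, m_{32} = 0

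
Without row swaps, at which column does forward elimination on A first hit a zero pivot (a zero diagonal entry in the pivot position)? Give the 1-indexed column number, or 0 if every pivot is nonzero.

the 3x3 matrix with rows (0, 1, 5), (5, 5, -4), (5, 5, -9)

Naive forward elimination:
Pivot entry (1,1) is zero but row 2 has 5 in column 1 -> naive elimination stops; a row interchange (e.g. R1 <-> R2) would be required here.

first zero-pivot column = 1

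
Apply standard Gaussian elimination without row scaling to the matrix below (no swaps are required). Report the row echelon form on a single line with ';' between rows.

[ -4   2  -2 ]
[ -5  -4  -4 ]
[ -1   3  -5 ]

Forward elimination:
R2 <- R2 - (5/4)*R1:  [     0  -13/2   -3/2 ]
R3 <- R3 - (1/4)*R1:  [    0   5/2  -9/2 ]
R3 <- R3 - (-5/13)*R2:  [      0       0  -66/13 ]
Row echelon form:
[ -4      2      -2 ]
[  0  -13/2    -3/2 ]
[  0      0  -66/13 ]

REF = [-4 2 -2; 0 -13/2 -3/2; 0 0 -66/13]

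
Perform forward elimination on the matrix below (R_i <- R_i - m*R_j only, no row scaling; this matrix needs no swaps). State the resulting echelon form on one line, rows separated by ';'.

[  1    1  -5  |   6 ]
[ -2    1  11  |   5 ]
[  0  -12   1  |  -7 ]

Forward elimination:
R2 <- R2 - (-2)*R1:  [  0   3   1  17 ]
R3 <- R3 - (-4)*R2:  [  0   0   5  61 ]
Row echelon form:
[ 1  1  -5  |   6 ]
[ 0  3   1  |  17 ]
[ 0  0   5  |  61 ]

REF = [1 1 -5 6; 0 3 1 17; 0 0 5 61]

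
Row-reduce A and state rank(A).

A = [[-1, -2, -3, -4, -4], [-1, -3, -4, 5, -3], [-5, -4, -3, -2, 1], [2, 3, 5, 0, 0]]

rank(A) = 4

Row reduction:
R2 <- R2 - (1)*R1:  [  0  -1  -1   9   1 ]
R3 <- R3 - (5)*R1:  [  0   6  12  18  21 ]
R4 <- R4 - (-2)*R1:  [  0  -1  -1  -8  -8 ]
R3 <- R3 - (-6)*R2:  [  0   0   6  72  27 ]
R4 <- R4 - (1)*R2:  [   0    0    0  -17   -9 ]
Row echelon form:
[ -1  -2  -3   -4  -4 ]
[  0  -1  -1    9   1 ]
[  0   0   6   72  27 ]
[  0   0   0  -17  -9 ]
Nonzero rows / pivot columns: 4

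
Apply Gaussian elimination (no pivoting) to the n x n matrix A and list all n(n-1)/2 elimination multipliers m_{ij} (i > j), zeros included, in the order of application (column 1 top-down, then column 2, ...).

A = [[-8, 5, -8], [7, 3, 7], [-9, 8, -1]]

Forward elimination:
R2 <- R2 - (-7/8)*R1:  [    0  59/8     0 ]
R3 <- R3 - (9/8)*R1:  [    0  19/8     8 ]
R3 <- R3 - (19/59)*R2:  [ 0  0  8 ]
Multipliers (in order of application): m_{21} = -7/8, m_{31} = 9/8, m_{32} = 19/59

multipliers: -7/8, 9/8, 19/59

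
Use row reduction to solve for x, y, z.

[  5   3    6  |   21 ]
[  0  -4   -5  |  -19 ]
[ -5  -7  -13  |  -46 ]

Forward elimination on [A|b]:
R3 <- R3 - (-1)*R1:  [   0   -4   -7  -25 ]
R3 <- R3 - (1)*R2:  [  0   0  -2  -6 ]
Row echelon form:
[ 5   3   6  |   21 ]
[ 0  -4  -5  |  -19 ]
[ 0   0  -2  |   -6 ]
Back-substitution:
z = (-6) / -2 = 3
y = (-19 - (-5)*(3)) / -4 = 1
x = (21 - (3)*(1) - (6)*(3)) / 5 = 0

(0, 1, 3)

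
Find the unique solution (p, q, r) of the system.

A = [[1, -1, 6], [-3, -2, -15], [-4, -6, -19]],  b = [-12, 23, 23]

(-4, 2, -1)

Forward elimination on [A|b]:
R2 <- R2 - (-3)*R1:  [   0   -5    3  -13 ]
R3 <- R3 - (-4)*R1:  [   0  -10    5  -25 ]
R3 <- R3 - (2)*R2:  [  0   0  -1   1 ]
Row echelon form:
[ 1  -1   6  |  -12 ]
[ 0  -5   3  |  -13 ]
[ 0   0  -1  |    1 ]
Back-substitution:
r = (1) / -1 = -1
q = (-13 - (3)*(-1)) / -5 = 2
p = (-12 - (-1)*(2) - (6)*(-1)) / 1 = -4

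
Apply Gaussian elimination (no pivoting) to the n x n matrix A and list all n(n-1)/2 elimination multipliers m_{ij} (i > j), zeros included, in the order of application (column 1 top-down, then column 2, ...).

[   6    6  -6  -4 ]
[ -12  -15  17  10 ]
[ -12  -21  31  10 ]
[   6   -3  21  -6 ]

multipliers: -2, -2, 1, 3, 3, 3

Forward elimination:
R2 <- R2 - (-2)*R1:  [  0  -3   5   2 ]
R3 <- R3 - (-2)*R1:  [  0  -9  19   2 ]
R4 <- R4 - (1)*R1:  [  0  -9  27  -2 ]
R3 <- R3 - (3)*R2:  [  0   0   4  -4 ]
R4 <- R4 - (3)*R2:  [  0   0  12  -8 ]
R4 <- R4 - (3)*R3:  [ 0  0  0  4 ]
Multipliers (in order of application): m_{21} = -2, m_{31} = -2, m_{41} = 1, m_{32} = 3, m_{42} = 3, m_{43} = 3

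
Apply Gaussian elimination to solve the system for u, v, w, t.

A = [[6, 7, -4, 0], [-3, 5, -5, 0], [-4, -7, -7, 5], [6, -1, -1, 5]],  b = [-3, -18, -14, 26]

(1, 1, 4, 5)

Forward elimination on [A|b]:
R2 <- R2 - (-1/2)*R1:  [     0   17/2     -7      0  -39/2 ]
R3 <- R3 - (-2/3)*R1:  [     0   -7/3  -29/3      5    -16 ]
R4 <- R4 - (1)*R1:  [  0  -8   3   5  29 ]
R3 <- R3 - (-14/51)*R2:  [       0        0  -197/17        5  -363/17 ]
R4 <- R4 - (-16/17)*R2:  [      0       0  -61/17       5  181/17 ]
R4 <- R4 - (61/197)*R3:  [        0         0         0   680/197  3400/197 ]
Row echelon form:
[ 6     7       -4        0  |        -3 ]
[ 0  17/2       -7        0  |     -39/2 ]
[ 0     0  -197/17        5  |   -363/17 ]
[ 0     0        0  680/197  |  3400/197 ]
Back-substitution:
t = (3400/197) / (680/197) = 5
w = (-363/17 - (5)*(5)) / (-197/17) = 4
v = (-39/2 - (-7)*(4)) / (17/2) = 1
u = (-3 - (7)*(1) - (-4)*(4)) / 6 = 1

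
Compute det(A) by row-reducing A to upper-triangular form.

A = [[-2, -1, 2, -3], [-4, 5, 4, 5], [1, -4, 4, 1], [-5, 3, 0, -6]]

det(A) = 40

Forward elimination:
R2 <- R2 - (2)*R1:  [  0   7   0  11 ]
R3 <- R3 - (-1/2)*R1:  [    0  -9/2     5  -1/2 ]
R4 <- R4 - (5/2)*R1:  [    0  11/2    -5   3/2 ]
R3 <- R3 - (-9/14)*R2:  [    0     0     5  46/7 ]
R4 <- R4 - (11/14)*R2:  [     0      0     -5  -50/7 ]
R4 <- R4 - (-1)*R3:  [    0     0     0  -4/7 ]
Upper-triangular form:
[ -2  -1  2    -3 ]
[  0   7  0    11 ]
[  0   0  5  46/7 ]
[  0   0  0  -4/7 ]
det(A) = (-1)^0 * (-2) * (7) * (5) * (-4/7) = 40  (0 row swaps -> sign +1)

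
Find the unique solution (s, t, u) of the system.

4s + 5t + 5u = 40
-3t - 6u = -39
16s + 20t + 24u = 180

Forward elimination on [A|b]:
R3 <- R3 - (4)*R1:  [  0   0   4  20 ]
Row echelon form:
[ 4   5   5  |   40 ]
[ 0  -3  -6  |  -39 ]
[ 0   0   4  |   20 ]
Back-substitution:
u = (20) / 4 = 5
t = (-39 - (-6)*(5)) / -3 = 3
s = (40 - (5)*(3) - (5)*(5)) / 4 = 0

(0, 3, 5)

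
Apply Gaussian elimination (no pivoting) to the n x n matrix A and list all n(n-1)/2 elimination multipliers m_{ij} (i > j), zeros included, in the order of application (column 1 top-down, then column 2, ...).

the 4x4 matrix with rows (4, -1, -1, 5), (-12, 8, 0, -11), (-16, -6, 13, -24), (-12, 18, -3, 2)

Forward elimination:
R2 <- R2 - (-3)*R1:  [  0   5  -3   4 ]
R3 <- R3 - (-4)*R1:  [   0  -10    9   -4 ]
R4 <- R4 - (-3)*R1:  [  0  15  -6  17 ]
R3 <- R3 - (-2)*R2:  [ 0  0  3  4 ]
R4 <- R4 - (3)*R2:  [ 0  0  3  5 ]
R4 <- R4 - (1)*R3:  [ 0  0  0  1 ]
Multipliers (in order of application): m_{21} = -3, m_{31} = -4, m_{41} = -3, m_{32} = -2, m_{42} = 3, m_{43} = 1

multipliers: -3, -4, -3, -2, 3, 1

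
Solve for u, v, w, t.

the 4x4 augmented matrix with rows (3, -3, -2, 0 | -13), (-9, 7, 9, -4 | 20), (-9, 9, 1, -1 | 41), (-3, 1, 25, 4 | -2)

(-3, 2, -1, 3)

Forward elimination on [A|b]:
R2 <- R2 - (-3)*R1:  [   0   -2    3   -4  -19 ]
R3 <- R3 - (-3)*R1:  [  0   0  -5  -1   2 ]
R4 <- R4 - (-1)*R1:  [   0   -2   23    4  -15 ]
R4 <- R4 - (1)*R2:  [  0   0  20   8   4 ]
R4 <- R4 - (-4)*R3:  [  0   0   0   4  12 ]
Row echelon form:
[ 3  -3  -2   0  |  -13 ]
[ 0  -2   3  -4  |  -19 ]
[ 0   0  -5  -1  |    2 ]
[ 0   0   0   4  |   12 ]
Back-substitution:
t = (12) / 4 = 3
w = (2 - (-1)*(3)) / -5 = -1
v = (-19 - (3)*(-1) - (-4)*(3)) / -2 = 2
u = (-13 - (-3)*(2) - (-2)*(-1)) / 3 = -3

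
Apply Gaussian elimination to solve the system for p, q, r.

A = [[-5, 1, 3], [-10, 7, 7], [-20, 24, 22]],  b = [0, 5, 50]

(3, 0, 5)

Forward elimination on [A|b]:
R2 <- R2 - (2)*R1:  [ 0  5  1  5 ]
R3 <- R3 - (4)*R1:  [  0  20  10  50 ]
R3 <- R3 - (4)*R2:  [  0   0   6  30 ]
Row echelon form:
[ -5  1  3  |   0 ]
[  0  5  1  |   5 ]
[  0  0  6  |  30 ]
Back-substitution:
r = (30) / 6 = 5
q = (5 - (1)*(5)) / 5 = 0
p = (0 - (1)*(0) - (3)*(5)) / -5 = 3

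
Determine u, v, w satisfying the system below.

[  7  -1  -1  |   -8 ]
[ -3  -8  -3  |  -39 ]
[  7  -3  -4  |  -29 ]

(0, 3, 5)

Forward elimination on [A|b]:
R2 <- R2 - (-3/7)*R1:  [      0   -59/7   -24/7  -297/7 ]
R3 <- R3 - (1)*R1:  [   0   -2   -3  -21 ]
R3 <- R3 - (14/59)*R2:  [       0        0  -129/59  -645/59 ]
Row echelon form:
[ 7     -1       -1  |       -8 ]
[ 0  -59/7    -24/7  |   -297/7 ]
[ 0      0  -129/59  |  -645/59 ]
Back-substitution:
w = (-645/59) / (-129/59) = 5
v = (-297/7 - (-24/7)*(5)) / (-59/7) = 3
u = (-8 - (-1)*(3) - (-1)*(5)) / 7 = 0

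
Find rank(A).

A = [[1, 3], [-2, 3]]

rank(A) = 2

Row reduction:
R2 <- R2 - (-2)*R1:  [ 0  9 ]
Row echelon form:
[ 1  3 ]
[ 0  9 ]
Nonzero rows / pivot columns: 2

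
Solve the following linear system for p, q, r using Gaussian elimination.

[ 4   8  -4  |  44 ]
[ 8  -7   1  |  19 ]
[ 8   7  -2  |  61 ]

Forward elimination on [A|b]:
R2 <- R2 - (2)*R1:  [   0  -23    9  -69 ]
R3 <- R3 - (2)*R1:  [   0   -9    6  -27 ]
R3 <- R3 - (9/23)*R2:  [     0      0  57/23      0 ]
Row echelon form:
[ 4    8     -4  |   44 ]
[ 0  -23      9  |  -69 ]
[ 0    0  57/23  |    0 ]
Back-substitution:
r = (0) / (57/23) = 0
q = (-69 - (9)*(0)) / -23 = 3
p = (44 - (8)*(3) - (-4)*(0)) / 4 = 5

(5, 3, 0)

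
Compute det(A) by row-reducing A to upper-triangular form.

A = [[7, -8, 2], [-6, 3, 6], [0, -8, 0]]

Forward elimination:
R2 <- R2 - (-6/7)*R1:  [     0  -27/7   54/7 ]
R3 <- R3 - (56/27)*R2:  [   0    0  -16 ]
Upper-triangular form:
[ 7     -8     2 ]
[ 0  -27/7  54/7 ]
[ 0      0   -16 ]
det(A) = (-1)^0 * (7) * (-27/7) * (-16) = 432  (0 row swaps -> sign +1)

det(A) = 432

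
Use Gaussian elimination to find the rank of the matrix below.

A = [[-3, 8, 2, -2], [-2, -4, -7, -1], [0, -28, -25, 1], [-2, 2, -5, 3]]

Row reduction:
R2 <- R2 - (2/3)*R1:  [     0  -28/3  -25/3    1/3 ]
R4 <- R4 - (2/3)*R1:  [     0  -10/3  -19/3   13/3 ]
R3 <- R3 - (3)*R2:  [ 0  0  0  0 ]
R4 <- R4 - (5/14)*R2:  [      0       0  -47/14   59/14 ]
R3 <-> R4   (pivot in column 3 was zero)
[ -3      8       2     -2 ]
[  0  -28/3   -25/3    1/3 ]
[  0      0  -47/14  59/14 ]
[  0      0       0      0 ]
Row echelon form:
[ -3      8       2     -2 ]
[  0  -28/3   -25/3    1/3 ]
[  0      0  -47/14  59/14 ]
[  0      0       0      0 ]
Nonzero rows / pivot columns: 3

rank(A) = 3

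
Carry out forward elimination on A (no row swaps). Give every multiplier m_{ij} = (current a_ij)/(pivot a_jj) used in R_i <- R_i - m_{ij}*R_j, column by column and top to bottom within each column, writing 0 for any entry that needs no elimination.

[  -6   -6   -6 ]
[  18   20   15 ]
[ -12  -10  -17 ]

Forward elimination:
R2 <- R2 - (-3)*R1:  [  0   2  -3 ]
R3 <- R3 - (2)*R1:  [  0   2  -5 ]
R3 <- R3 - (1)*R2:  [  0   0  -2 ]
Multipliers (in order of application): m_{21} = -3, m_{31} = 2, m_{32} = 1

multipliers: -3, 2, 1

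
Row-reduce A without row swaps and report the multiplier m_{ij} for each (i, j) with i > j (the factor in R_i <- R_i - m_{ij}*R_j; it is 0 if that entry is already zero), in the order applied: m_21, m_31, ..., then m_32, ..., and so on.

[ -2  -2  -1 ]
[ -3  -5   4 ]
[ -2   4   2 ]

Forward elimination:
R2 <- R2 - (3/2)*R1:  [    0    -2  11/2 ]
R3 <- R3 - (1)*R1:  [ 0  6  3 ]
R3 <- R3 - (-3)*R2:  [    0     0  39/2 ]
Multipliers (in order of application): m_{21} = 3/2, m_{31} = 1, m_{32} = -3

multipliers: 3/2, 1, -3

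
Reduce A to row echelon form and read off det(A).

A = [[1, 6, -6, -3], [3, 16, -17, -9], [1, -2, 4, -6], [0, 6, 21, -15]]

Forward elimination:
R2 <- R2 - (3)*R1:  [  0  -2   1   0 ]
R3 <- R3 - (1)*R1:  [  0  -8  10  -3 ]
R3 <- R3 - (4)*R2:  [  0   0   6  -3 ]
R4 <- R4 - (-3)*R2:  [   0    0   24  -15 ]
R4 <- R4 - (4)*R3:  [  0   0   0  -3 ]
Upper-triangular form:
[ 1   6  -6  -3 ]
[ 0  -2   1   0 ]
[ 0   0   6  -3 ]
[ 0   0   0  -3 ]
det(A) = (-1)^0 * (1) * (-2) * (6) * (-3) = 36  (0 row swaps -> sign +1)

det(A) = 36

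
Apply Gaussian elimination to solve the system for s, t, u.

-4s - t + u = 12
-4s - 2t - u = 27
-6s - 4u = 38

(-3, -5, -5)

Forward elimination on [A|b]:
R2 <- R2 - (1)*R1:  [  0  -1  -2  15 ]
R3 <- R3 - (3/2)*R1:  [     0    3/2  -11/2     20 ]
R3 <- R3 - (-3/2)*R2:  [     0      0  -17/2   85/2 ]
Row echelon form:
[ -4  -1      1  |    12 ]
[  0  -1     -2  |    15 ]
[  0   0  -17/2  |  85/2 ]
Back-substitution:
u = (85/2) / (-17/2) = -5
t = (15 - (-2)*(-5)) / -1 = -5
s = (12 - (-1)*(-5) - (1)*(-5)) / -4 = -3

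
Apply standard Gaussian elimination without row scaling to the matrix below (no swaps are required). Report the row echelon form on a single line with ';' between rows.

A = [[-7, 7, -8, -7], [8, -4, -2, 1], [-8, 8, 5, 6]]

REF = [-7 7 -8 -7; 0 4 -78/7 -7; 0 0 99/7 14]

Forward elimination:
R2 <- R2 - (-8/7)*R1:  [     0      4  -78/7     -7 ]
R3 <- R3 - (8/7)*R1:  [    0     0  99/7    14 ]
Row echelon form:
[ -7  7     -8  -7 ]
[  0  4  -78/7  -7 ]
[  0  0   99/7  14 ]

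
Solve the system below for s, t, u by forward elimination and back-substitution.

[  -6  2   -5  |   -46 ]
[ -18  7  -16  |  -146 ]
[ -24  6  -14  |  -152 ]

(3, -4, 4)

Forward elimination on [A|b]:
R2 <- R2 - (3)*R1:  [  0   1  -1  -8 ]
R3 <- R3 - (4)*R1:  [  0  -2   6  32 ]
R3 <- R3 - (-2)*R2:  [  0   0   4  16 ]
Row echelon form:
[ -6  2  -5  |  -46 ]
[  0  1  -1  |   -8 ]
[  0  0   4  |   16 ]
Back-substitution:
u = (16) / 4 = 4
t = (-8 - (-1)*(4)) / 1 = -4
s = (-46 - (2)*(-4) - (-5)*(4)) / -6 = 3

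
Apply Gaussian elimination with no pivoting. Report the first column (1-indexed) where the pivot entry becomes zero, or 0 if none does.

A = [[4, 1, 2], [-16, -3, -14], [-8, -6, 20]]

first zero-pivot column = 3

Naive forward elimination:
R2 <- R2 - (-4)*R1:  [  0   1  -6 ]
R3 <- R3 - (-2)*R1:  [  0  -4  24 ]
R3 <- R3 - (-4)*R2:  [ 0  0  0 ]
Matrix at this point:
[ 4  1   2 ]
[ 0  1  -6 ]
[ 0  0   0 ]
Pivot entry (3,3) in the last row is zero and there are no rows below to swap with -> zero pivot in column 3 (A is singular).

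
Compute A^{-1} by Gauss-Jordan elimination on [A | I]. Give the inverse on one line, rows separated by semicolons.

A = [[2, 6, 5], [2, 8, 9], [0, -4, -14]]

Gauss-Jordan on [A | I]:
R1 <- (1/2)*R1:  [   1    3  5/2  |  1/2    0    0 ]
R2 <- R2 - (2)*R1:  [  0   2   4  |  -1   1   0 ]
R2 <- (1/2)*R2:  [    0     1     2  |  -1/2   1/2     0 ]
R1 <- R1 - (3)*R2:  [    1     0  -7/2  |     2  -3/2     0 ]
R3 <- R3 - (-4)*R2:  [  0   0  -6  |  -2   2   1 ]
R3 <- (1/-6)*R3:  [    0     0     1  |   1/3  -1/3  -1/6 ]
R1 <- R1 - (-7/2)*R3:  [     1      0      0  |   19/6   -8/3  -7/12 ]
R2 <- R2 - (2)*R3:  [    0     1     0  |  -7/6   7/6   1/3 ]
Right block of [I | A^{-1}] is the inverse:
[ 19/6  -8/3  -7/12 ]
[ -7/6   7/6    1/3 ]
[  1/3  -1/3   -1/6 ]

inverse = [19/6 -8/3 -7/12; -7/6 7/6 1/3; 1/3 -1/3 -1/6]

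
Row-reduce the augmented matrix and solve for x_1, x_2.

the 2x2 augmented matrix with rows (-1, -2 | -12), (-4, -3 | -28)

(4, 4)

Forward elimination on [A|b]:
R2 <- R2 - (4)*R1:  [  0   5  20 ]
Row echelon form:
[ -1  -2  |  -12 ]
[  0   5  |   20 ]
Back-substitution:
x_2 = (20) / 5 = 4
x_1 = (-12 - (-2)*(4)) / -1 = 4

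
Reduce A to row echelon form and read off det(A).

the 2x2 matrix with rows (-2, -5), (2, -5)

Forward elimination:
R2 <- R2 - (-1)*R1:  [   0  -10 ]
Upper-triangular form:
[ -2   -5 ]
[  0  -10 ]
det(A) = (-1)^0 * (-2) * (-10) = 20  (0 row swaps -> sign +1)

det(A) = 20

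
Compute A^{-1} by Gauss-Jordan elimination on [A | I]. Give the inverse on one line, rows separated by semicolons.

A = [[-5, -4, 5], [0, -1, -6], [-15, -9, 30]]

Gauss-Jordan on [A | I]:
R1 <- (1/-5)*R1:  [    1   4/5    -1  |  -1/5     0     0 ]
R3 <- R3 - (-15)*R1:  [  0   3  15  |  -3   0   1 ]
R2 <- (1/-1)*R2:  [  0   1   6  |   0  -1   0 ]
R1 <- R1 - (4/5)*R2:  [     1      0  -29/5  |   -1/5    4/5      0 ]
R3 <- R3 - (3)*R2:  [  0   0  -3  |  -3   3   1 ]
R3 <- (1/-3)*R3:  [    0     0     1  |     1    -1  -1/3 ]
R1 <- R1 - (-29/5)*R3:  [      1       0       0  |    28/5      -5  -29/15 ]
R2 <- R2 - (6)*R3:  [  0   1   0  |  -6   5   2 ]
Right block of [I | A^{-1}] is the inverse:
[ 28/5  -5  -29/15 ]
[   -6   5       2 ]
[    1  -1    -1/3 ]

inverse = [28/5 -5 -29/15; -6 5 2; 1 -1 -1/3]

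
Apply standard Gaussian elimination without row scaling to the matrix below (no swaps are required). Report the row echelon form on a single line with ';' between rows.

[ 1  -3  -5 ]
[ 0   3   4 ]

Forward elimination:
Row echelon form:
[ 1  -3  -5 ]
[ 0   3   4 ]

REF = [1 -3 -5; 0 3 4]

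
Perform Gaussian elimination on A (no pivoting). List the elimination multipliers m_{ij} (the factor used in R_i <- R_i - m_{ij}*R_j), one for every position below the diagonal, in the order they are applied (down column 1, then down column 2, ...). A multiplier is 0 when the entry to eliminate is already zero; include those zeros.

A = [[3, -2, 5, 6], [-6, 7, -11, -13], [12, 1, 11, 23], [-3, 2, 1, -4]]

Forward elimination:
R2 <- R2 - (-2)*R1:  [  0   3  -1  -1 ]
R3 <- R3 - (4)*R1:  [  0   9  -9  -1 ]
R4 <- R4 - (-1)*R1:  [ 0  0  6  2 ]
R3 <- R3 - (3)*R2:  [  0   0  -6   2 ]
R4: entry in column 2 is already 0 -> m_{42} = 0 (no row operation needed)
R4 <- R4 - (-1)*R3:  [ 0  0  0  4 ]
Multipliers (in order of application): m_{21} = -2, m_{31} = 4, m_{41} = -1, m_{32} = 3, m_{42} = 0, m_{43} = -1

multipliers: -2, 4, -1, 3, 0, -1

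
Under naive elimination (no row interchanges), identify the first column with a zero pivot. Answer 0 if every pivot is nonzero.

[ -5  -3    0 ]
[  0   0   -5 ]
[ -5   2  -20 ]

Naive forward elimination:
R3 <- R3 - (1)*R1:  [   0    5  -20 ]
Matrix at this point:
[ -5  -3    0 ]
[  0   0   -5 ]
[  0   5  -20 ]
Pivot entry (2,2) is zero but row 3 has 5 in column 2 -> naive elimination stops; a row interchange (e.g. R2 <-> R3) would be required here.

first zero-pivot column = 2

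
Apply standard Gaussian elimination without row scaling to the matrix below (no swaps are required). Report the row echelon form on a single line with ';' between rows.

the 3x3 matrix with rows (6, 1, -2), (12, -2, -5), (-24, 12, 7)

Forward elimination:
R2 <- R2 - (2)*R1:  [  0  -4  -1 ]
R3 <- R3 - (-4)*R1:  [  0  16  -1 ]
R3 <- R3 - (-4)*R2:  [  0   0  -5 ]
Row echelon form:
[ 6   1  -2 ]
[ 0  -4  -1 ]
[ 0   0  -5 ]

REF = [6 1 -2; 0 -4 -1; 0 0 -5]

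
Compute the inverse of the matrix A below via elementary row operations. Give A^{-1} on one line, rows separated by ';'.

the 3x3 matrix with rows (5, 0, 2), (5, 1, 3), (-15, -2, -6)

inverse = [0 -2/5 -1/5; -3/2 0 -1/2; 1/2 1 1/2]

Gauss-Jordan on [A | I]:
R1 <- (1/5)*R1:  [   1    0  2/5  |  1/5    0    0 ]
R2 <- R2 - (5)*R1:  [  0   1   1  |  -1   1   0 ]
R3 <- R3 - (-15)*R1:  [  0  -2   0  |   3   0   1 ]
R3 <- R3 - (-2)*R2:  [ 0  0  2  |  1  2  1 ]
R3 <- (1/2)*R3:  [   0    0    1  |  1/2    1  1/2 ]
R1 <- R1 - (2/5)*R3:  [    1     0     0  |     0  -2/5  -1/5 ]
R2 <- R2 - (1)*R3:  [    0     1     0  |  -3/2     0  -1/2 ]
Right block of [I | A^{-1}] is the inverse:
[    0  -2/5  -1/5 ]
[ -3/2     0  -1/2 ]
[  1/2     1   1/2 ]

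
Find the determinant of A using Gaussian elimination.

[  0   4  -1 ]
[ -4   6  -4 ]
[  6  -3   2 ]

Forward elimination:
R1 <-> R2   (pivot in column 1 was zero)
[ -4   6  -4 ]
[  0   4  -1 ]
[  6  -3   2 ]
R3 <- R3 - (-3/2)*R1:  [  0   6  -4 ]
R3 <- R3 - (3/2)*R2:  [    0     0  -5/2 ]
Upper-triangular form:
[ -4  6    -4 ]
[  0  4    -1 ]
[  0  0  -5/2 ]
det(A) = (-1)^1 * (-4) * (4) * (-5/2) = -40  (1 row swap -> sign -1)

det(A) = -40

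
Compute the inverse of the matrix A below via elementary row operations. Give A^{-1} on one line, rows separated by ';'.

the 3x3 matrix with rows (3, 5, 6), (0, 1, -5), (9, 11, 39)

inverse = [94/3 -43 -31/3; -15 21 5; -3 4 1]

Gauss-Jordan on [A | I]:
R1 <- (1/3)*R1:  [   1  5/3    2  |  1/3    0    0 ]
R3 <- R3 - (9)*R1:  [  0  -4  21  |  -3   0   1 ]
R1 <- R1 - (5/3)*R2:  [    1     0  31/3  |   1/3  -5/3     0 ]
R3 <- R3 - (-4)*R2:  [  0   0   1  |  -3   4   1 ]
R1 <- R1 - (31/3)*R3:  [     1      0      0  |   94/3    -43  -31/3 ]
R2 <- R2 - (-5)*R3:  [   0    1    0  |  -15   21    5 ]
Right block of [I | A^{-1}] is the inverse:
[ 94/3  -43  -31/3 ]
[  -15   21      5 ]
[   -3    4      1 ]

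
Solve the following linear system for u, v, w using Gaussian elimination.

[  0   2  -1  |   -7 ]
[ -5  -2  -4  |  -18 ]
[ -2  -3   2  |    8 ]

(2, -2, 3)

Forward elimination on [A|b]:
R1 <-> R2   (pivot in column 1 was zero)
[ -5  -2  -4  -18 ]
[  0   2  -1   -7 ]
[ -2  -3   2    8 ]
R3 <- R3 - (2/5)*R1:  [     0  -11/5   18/5   76/5 ]
R3 <- R3 - (-11/10)*R2:  [    0     0   5/2  15/2 ]
Row echelon form:
[ -5  -2   -4  |   -18 ]
[  0   2   -1  |    -7 ]
[  0   0  5/2  |  15/2 ]
Back-substitution:
w = (15/2) / (5/2) = 3
v = (-7 - (-1)*(3)) / 2 = -2
u = (-18 - (-2)*(-2) - (-4)*(3)) / -5 = 2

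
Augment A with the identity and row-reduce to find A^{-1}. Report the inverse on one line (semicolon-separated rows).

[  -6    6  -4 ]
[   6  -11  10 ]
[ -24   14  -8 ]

inverse = [13/30 1/15 -2/15; 8/5 2/5 -3/10; 3/2 1/2 -1/4]

Gauss-Jordan on [A | I]:
R1 <- (1/-6)*R1:  [    1    -1   2/3  |  -1/6     0     0 ]
R2 <- R2 - (6)*R1:  [  0  -5   6  |   1   1   0 ]
R3 <- R3 - (-24)*R1:  [   0  -10    8  |   -4    0    1 ]
R2 <- (1/-5)*R2:  [    0     1  -6/5  |  -1/5  -1/5     0 ]
R1 <- R1 - (-1)*R2:  [      1       0   -8/15  |  -11/30    -1/5       0 ]
R3 <- R3 - (-10)*R2:  [  0   0  -4  |  -6  -2   1 ]
R3 <- (1/-4)*R3:  [    0     0     1  |   3/2   1/2  -1/4 ]
R1 <- R1 - (-8/15)*R3:  [     1      0      0  |  13/30   1/15  -2/15 ]
R2 <- R2 - (-6/5)*R3:  [     0      1      0  |    8/5    2/5  -3/10 ]
Right block of [I | A^{-1}] is the inverse:
[ 13/30  1/15  -2/15 ]
[   8/5   2/5  -3/10 ]
[   3/2   1/2   -1/4 ]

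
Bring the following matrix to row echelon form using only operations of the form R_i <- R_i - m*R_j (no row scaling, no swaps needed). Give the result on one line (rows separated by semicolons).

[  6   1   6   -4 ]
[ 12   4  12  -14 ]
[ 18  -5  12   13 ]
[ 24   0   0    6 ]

REF = [6 1 6 -4; 0 2 0 -6; 0 0 -6 1; 0 0 0 6]

Forward elimination:
R2 <- R2 - (2)*R1:  [  0   2   0  -6 ]
R3 <- R3 - (3)*R1:  [  0  -8  -6  25 ]
R4 <- R4 - (4)*R1:  [   0   -4  -24   22 ]
R3 <- R3 - (-4)*R2:  [  0   0  -6   1 ]
R4 <- R4 - (-2)*R2:  [   0    0  -24   10 ]
R4 <- R4 - (4)*R3:  [ 0  0  0  6 ]
Row echelon form:
[ 6  1   6  -4 ]
[ 0  2   0  -6 ]
[ 0  0  -6   1 ]
[ 0  0   0   6 ]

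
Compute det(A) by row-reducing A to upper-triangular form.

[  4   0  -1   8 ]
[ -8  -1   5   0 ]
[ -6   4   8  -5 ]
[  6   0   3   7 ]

Forward elimination:
R2 <- R2 - (-2)*R1:  [  0  -1   3  16 ]
R3 <- R3 - (-3/2)*R1:  [    0     4  13/2     7 ]
R4 <- R4 - (3/2)*R1:  [   0    0  9/2   -5 ]
R3 <- R3 - (-4)*R2:  [    0     0  37/2    71 ]
R4 <- R4 - (9/37)*R3:  [       0        0        0  -824/37 ]
Upper-triangular form:
[ 4   0    -1        8 ]
[ 0  -1     3       16 ]
[ 0   0  37/2       71 ]
[ 0   0     0  -824/37 ]
det(A) = (-1)^0 * (4) * (-1) * (37/2) * (-824/37) = 1648  (0 row swaps -> sign +1)

det(A) = 1648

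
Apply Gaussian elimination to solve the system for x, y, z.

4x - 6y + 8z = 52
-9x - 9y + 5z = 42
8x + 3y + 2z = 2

(1, -4, 3)

Forward elimination on [A|b]:
R2 <- R2 - (-9/4)*R1:  [     0  -45/2     23    159 ]
R3 <- R3 - (2)*R1:  [    0    15   -14  -102 ]
R3 <- R3 - (-2/3)*R2:  [   0    0  4/3    4 ]
Row echelon form:
[ 4     -6    8  |   52 ]
[ 0  -45/2   23  |  159 ]
[ 0      0  4/3  |    4 ]
Back-substitution:
z = (4) / (4/3) = 3
y = (159 - (23)*(3)) / (-45/2) = -4
x = (52 - (-6)*(-4) - (8)*(3)) / 4 = 1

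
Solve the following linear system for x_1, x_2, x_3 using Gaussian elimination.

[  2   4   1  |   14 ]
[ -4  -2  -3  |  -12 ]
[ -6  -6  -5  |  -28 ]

Forward elimination on [A|b]:
R2 <- R2 - (-2)*R1:  [  0   6  -1  16 ]
R3 <- R3 - (-3)*R1:  [  0   6  -2  14 ]
R3 <- R3 - (1)*R2:  [  0   0  -1  -2 ]
Row echelon form:
[ 2  4   1  |  14 ]
[ 0  6  -1  |  16 ]
[ 0  0  -1  |  -2 ]
Back-substitution:
x_3 = (-2) / -1 = 2
x_2 = (16 - (-1)*(2)) / 6 = 3
x_1 = (14 - (4)*(3) - (1)*(2)) / 2 = 0

(0, 3, 2)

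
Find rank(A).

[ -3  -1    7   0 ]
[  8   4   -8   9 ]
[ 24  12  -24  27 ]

rank(A) = 2

Row reduction:
R2 <- R2 - (-8/3)*R1:  [    0   4/3  32/3     9 ]
R3 <- R3 - (-8)*R1:  [  0   4  32  27 ]
R3 <- R3 - (3)*R2:  [ 0  0  0  0 ]
Row echelon form:
[ -3   -1     7  0 ]
[  0  4/3  32/3  9 ]
[  0    0     0  0 ]
Nonzero rows / pivot columns: 2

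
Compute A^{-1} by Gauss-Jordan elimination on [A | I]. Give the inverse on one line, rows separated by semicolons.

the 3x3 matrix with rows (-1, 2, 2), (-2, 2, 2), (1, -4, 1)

Gauss-Jordan on [A | I]:
R1 <- (1/-1)*R1:  [  1  -2  -2  |  -1   0   0 ]
R2 <- R2 - (-2)*R1:  [  0  -2  -2  |  -2   1   0 ]
R3 <- R3 - (1)*R1:  [  0  -2   3  |   1   0   1 ]
R2 <- (1/-2)*R2:  [    0     1     1  |     1  -1/2     0 ]
R1 <- R1 - (-2)*R2:  [  1   0   0  |   1  -1   0 ]
R3 <- R3 - (-2)*R2:  [  0   0   5  |   3  -1   1 ]
R3 <- (1/5)*R3:  [    0     0     1  |   3/5  -1/5   1/5 ]
R2 <- R2 - (1)*R3:  [     0      1      0  |    2/5  -3/10   -1/5 ]
Right block of [I | A^{-1}] is the inverse:
[   1     -1     0 ]
[ 2/5  -3/10  -1/5 ]
[ 3/5   -1/5   1/5 ]

inverse = [1 -1 0; 2/5 -3/10 -1/5; 3/5 -1/5 1/5]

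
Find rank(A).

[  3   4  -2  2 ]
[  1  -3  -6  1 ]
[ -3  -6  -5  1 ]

rank(A) = 3

Row reduction:
R2 <- R2 - (1/3)*R1:  [     0  -13/3  -16/3    1/3 ]
R3 <- R3 - (-1)*R1:  [  0  -2  -7   3 ]
R3 <- R3 - (6/13)*R2:  [      0       0  -59/13   37/13 ]
Row echelon form:
[ 3      4      -2      2 ]
[ 0  -13/3   -16/3    1/3 ]
[ 0      0  -59/13  37/13 ]
Nonzero rows / pivot columns: 3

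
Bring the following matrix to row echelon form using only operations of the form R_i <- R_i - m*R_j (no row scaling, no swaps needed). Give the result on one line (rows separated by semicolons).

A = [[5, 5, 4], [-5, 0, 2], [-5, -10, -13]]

REF = [5 5 4; 0 5 6; 0 0 -3]

Forward elimination:
R2 <- R2 - (-1)*R1:  [ 0  5  6 ]
R3 <- R3 - (-1)*R1:  [  0  -5  -9 ]
R3 <- R3 - (-1)*R2:  [  0   0  -3 ]
Row echelon form:
[ 5  5   4 ]
[ 0  5   6 ]
[ 0  0  -3 ]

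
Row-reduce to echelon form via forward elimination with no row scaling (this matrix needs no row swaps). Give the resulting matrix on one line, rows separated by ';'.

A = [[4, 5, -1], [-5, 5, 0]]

Forward elimination:
R2 <- R2 - (-5/4)*R1:  [    0  45/4  -5/4 ]
Row echelon form:
[ 4     5    -1 ]
[ 0  45/4  -5/4 ]

REF = [4 5 -1; 0 45/4 -5/4]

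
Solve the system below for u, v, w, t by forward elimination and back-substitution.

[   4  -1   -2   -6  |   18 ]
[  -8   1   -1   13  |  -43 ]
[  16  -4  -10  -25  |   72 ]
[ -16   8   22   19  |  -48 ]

Forward elimination on [A|b]:
R2 <- R2 - (-2)*R1:  [  0  -1  -5   1  -7 ]
R3 <- R3 - (4)*R1:  [  0   0  -2  -1   0 ]
R4 <- R4 - (-4)*R1:  [  0   4  14  -5  24 ]
R4 <- R4 - (-4)*R2:  [  0   0  -6  -1  -4 ]
R4 <- R4 - (3)*R3:  [  0   0   0   2  -4 ]
Row echelon form:
[ 4  -1  -2  -6  |  18 ]
[ 0  -1  -5   1  |  -7 ]
[ 0   0  -2  -1  |   0 ]
[ 0   0   0   2  |  -4 ]
Back-substitution:
t = (-4) / 2 = -2
w = (0 - (-1)*(-2)) / -2 = 1
v = (-7 - (-5)*(1) - (1)*(-2)) / -1 = 0
u = (18 - (-1)*(0) - (-2)*(1) - (-6)*(-2)) / 4 = 2

(2, 0, 1, -2)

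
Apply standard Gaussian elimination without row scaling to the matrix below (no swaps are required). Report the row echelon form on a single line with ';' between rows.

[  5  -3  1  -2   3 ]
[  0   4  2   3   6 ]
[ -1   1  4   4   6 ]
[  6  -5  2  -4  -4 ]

REF = [5 -3 1 -2 3; 0 4 2 3 6; 0 0 4 33/10 6; 0 0 0 -143/80 -31/4]

Forward elimination:
R3 <- R3 - (-1/5)*R1:  [    0   2/5  21/5  18/5  33/5 ]
R4 <- R4 - (6/5)*R1:  [     0   -7/5    4/5   -8/5  -38/5 ]
R3 <- R3 - (1/10)*R2:  [     0      0      4  33/10      6 ]
R4 <- R4 - (-7/20)*R2:  [      0       0     3/2  -11/20   -11/2 ]
R4 <- R4 - (3/8)*R3:  [       0        0        0  -143/80    -31/4 ]
Row echelon form:
[ 5  -3  1       -2      3 ]
[ 0   4  2        3      6 ]
[ 0   0  4    33/10      6 ]
[ 0   0  0  -143/80  -31/4 ]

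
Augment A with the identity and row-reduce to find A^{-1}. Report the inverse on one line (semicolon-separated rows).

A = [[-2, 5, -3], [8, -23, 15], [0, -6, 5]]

inverse = [25/6 7/6 -1; 20/3 5/3 -1; 8 2 -1]

Gauss-Jordan on [A | I]:
R1 <- (1/-2)*R1:  [    1  -5/2   3/2  |  -1/2     0     0 ]
R2 <- R2 - (8)*R1:  [  0  -3   3  |   4   1   0 ]
R2 <- (1/-3)*R2:  [    0     1    -1  |  -4/3  -1/3     0 ]
R1 <- R1 - (-5/2)*R2:  [     1      0     -1  |  -23/6   -5/6      0 ]
R3 <- R3 - (-6)*R2:  [  0   0  -1  |  -8  -2   1 ]
R3 <- (1/-1)*R3:  [  0   0   1  |   8   2  -1 ]
R1 <- R1 - (-1)*R3:  [    1     0     0  |  25/6   7/6    -1 ]
R2 <- R2 - (-1)*R3:  [    0     1     0  |  20/3   5/3    -1 ]
Right block of [I | A^{-1}] is the inverse:
[ 25/6  7/6  -1 ]
[ 20/3  5/3  -1 ]
[    8    2  -1 ]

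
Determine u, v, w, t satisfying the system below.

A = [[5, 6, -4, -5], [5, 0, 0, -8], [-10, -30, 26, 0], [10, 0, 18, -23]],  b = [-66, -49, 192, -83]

Forward elimination on [A|b]:
R2 <- R2 - (1)*R1:  [  0  -6   4  -3  17 ]
R3 <- R3 - (-2)*R1:  [   0  -18   18  -10   60 ]
R4 <- R4 - (2)*R1:  [   0  -12   26  -13   49 ]
R3 <- R3 - (3)*R2:  [  0   0   6  -1   9 ]
R4 <- R4 - (2)*R2:  [  0   0  18  -7  15 ]
R4 <- R4 - (3)*R3:  [   0    0    0   -4  -12 ]
Row echelon form:
[ 5   6  -4  -5  |  -66 ]
[ 0  -6   4  -3  |   17 ]
[ 0   0   6  -1  |    9 ]
[ 0   0   0  -4  |  -12 ]
Back-substitution:
t = (-12) / -4 = 3
w = (9 - (-1)*(3)) / 6 = 2
v = (17 - (4)*(2) - (-3)*(3)) / -6 = -3
u = (-66 - (6)*(-3) - (-4)*(2) - (-5)*(3)) / 5 = -5

(-5, -3, 2, 3)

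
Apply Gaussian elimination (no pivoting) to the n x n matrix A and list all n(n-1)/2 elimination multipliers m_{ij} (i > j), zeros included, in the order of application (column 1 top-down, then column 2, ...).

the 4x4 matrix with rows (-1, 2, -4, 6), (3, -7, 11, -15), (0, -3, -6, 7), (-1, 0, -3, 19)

Forward elimination:
R2 <- R2 - (-3)*R1:  [  0  -1  -1   3 ]
R3: entry in column 1 is already 0 -> m_{31} = 0 (no row operation needed)
R4 <- R4 - (1)*R1:  [  0  -2   1  13 ]
R3 <- R3 - (3)*R2:  [  0   0  -3  -2 ]
R4 <- R4 - (2)*R2:  [ 0  0  3  7 ]
R4 <- R4 - (-1)*R3:  [ 0  0  0  5 ]
Multipliers (in order of application): m_{21} = -3, m_{31} = 0, m_{41} = 1, m_{32} = 3, m_{42} = 2, m_{43} = -1

multipliers: -3, 0, 1, 3, 2, -1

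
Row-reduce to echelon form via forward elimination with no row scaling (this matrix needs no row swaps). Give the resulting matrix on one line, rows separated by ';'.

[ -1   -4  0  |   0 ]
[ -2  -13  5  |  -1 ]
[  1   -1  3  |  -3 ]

REF = [-1 -4 0 0; 0 -5 5 -1; 0 0 -2 -2]

Forward elimination:
R2 <- R2 - (2)*R1:  [  0  -5   5  -1 ]
R3 <- R3 - (-1)*R1:  [  0  -5   3  -3 ]
R3 <- R3 - (1)*R2:  [  0   0  -2  -2 ]
Row echelon form:
[ -1  -4   0  |   0 ]
[  0  -5   5  |  -1 ]
[  0   0  -2  |  -2 ]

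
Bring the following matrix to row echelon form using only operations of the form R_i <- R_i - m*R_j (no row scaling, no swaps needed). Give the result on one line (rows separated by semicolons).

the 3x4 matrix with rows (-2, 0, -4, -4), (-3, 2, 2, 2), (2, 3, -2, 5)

REF = [-2 0 -4 -4; 0 2 8 8; 0 0 -18 -11]

Forward elimination:
R2 <- R2 - (3/2)*R1:  [ 0  2  8  8 ]
R3 <- R3 - (-1)*R1:  [  0   3  -6   1 ]
R3 <- R3 - (3/2)*R2:  [   0    0  -18  -11 ]
Row echelon form:
[ -2  0   -4   -4 ]
[  0  2    8    8 ]
[  0  0  -18  -11 ]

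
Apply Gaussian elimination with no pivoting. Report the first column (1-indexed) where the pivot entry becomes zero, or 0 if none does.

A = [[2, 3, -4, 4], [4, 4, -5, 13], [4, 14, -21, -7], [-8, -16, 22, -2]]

Naive forward elimination:
R2 <- R2 - (2)*R1:  [  0  -2   3   5 ]
R3 <- R3 - (2)*R1:  [   0    8  -13  -15 ]
R4 <- R4 - (-4)*R1:  [  0  -4   6  14 ]
R3 <- R3 - (-4)*R2:  [  0   0  -1   5 ]
R4 <- R4 - (2)*R2:  [ 0  0  0  4 ]
All pivots nonzero; naive elimination completes without hitting a zero pivot.

first zero-pivot column = 0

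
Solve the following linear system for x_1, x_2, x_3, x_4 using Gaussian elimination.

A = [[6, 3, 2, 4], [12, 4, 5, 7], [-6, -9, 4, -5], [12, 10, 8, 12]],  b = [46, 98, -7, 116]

(5, -2, 5, 3)

Forward elimination on [A|b]:
R2 <- R2 - (2)*R1:  [  0  -2   1  -1   6 ]
R3 <- R3 - (-1)*R1:  [  0  -6   6  -1  39 ]
R4 <- R4 - (2)*R1:  [  0   4   4   4  24 ]
R3 <- R3 - (3)*R2:  [  0   0   3   2  21 ]
R4 <- R4 - (-2)*R2:  [  0   0   6   2  36 ]
R4 <- R4 - (2)*R3:  [  0   0   0  -2  -6 ]
Row echelon form:
[ 6   3  2   4  |  46 ]
[ 0  -2  1  -1  |   6 ]
[ 0   0  3   2  |  21 ]
[ 0   0  0  -2  |  -6 ]
Back-substitution:
x_4 = (-6) / -2 = 3
x_3 = (21 - (2)*(3)) / 3 = 5
x_2 = (6 - (1)*(5) - (-1)*(3)) / -2 = -2
x_1 = (46 - (3)*(-2) - (2)*(5) - (4)*(3)) / 6 = 5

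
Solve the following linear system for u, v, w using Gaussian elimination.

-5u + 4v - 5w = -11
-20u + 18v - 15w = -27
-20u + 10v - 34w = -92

Forward elimination on [A|b]:
R2 <- R2 - (4)*R1:  [  0   2   5  17 ]
R3 <- R3 - (4)*R1:  [   0   -6  -14  -48 ]
R3 <- R3 - (-3)*R2:  [ 0  0  1  3 ]
Row echelon form:
[ -5  4  -5  |  -11 ]
[  0  2   5  |   17 ]
[  0  0   1  |    3 ]
Back-substitution:
w = (3) / 1 = 3
v = (17 - (5)*(3)) / 2 = 1
u = (-11 - (4)*(1) - (-5)*(3)) / -5 = 0

(0, 1, 3)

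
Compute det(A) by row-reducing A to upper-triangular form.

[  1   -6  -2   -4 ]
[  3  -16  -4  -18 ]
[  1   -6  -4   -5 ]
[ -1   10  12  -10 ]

det(A) = 20

Forward elimination:
R2 <- R2 - (3)*R1:  [  0   2   2  -6 ]
R3 <- R3 - (1)*R1:  [  0   0  -2  -1 ]
R4 <- R4 - (-1)*R1:  [   0    4   10  -14 ]
R4 <- R4 - (2)*R2:  [  0   0   6  -2 ]
R4 <- R4 - (-3)*R3:  [  0   0   0  -5 ]
Upper-triangular form:
[ 1  -6  -2  -4 ]
[ 0   2   2  -6 ]
[ 0   0  -2  -1 ]
[ 0   0   0  -5 ]
det(A) = (-1)^0 * (1) * (2) * (-2) * (-5) = 20  (0 row swaps -> sign +1)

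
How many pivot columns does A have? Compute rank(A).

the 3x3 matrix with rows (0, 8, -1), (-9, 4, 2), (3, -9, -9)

rank(A) = 3

Row reduction:
R1 <-> R2   (pivot in column 1 was zero)
[ -9   4   2 ]
[  0   8  -1 ]
[  3  -9  -9 ]
R3 <- R3 - (-1/3)*R1:  [     0  -23/3  -25/3 ]
R3 <- R3 - (-23/24)*R2:  [       0        0  -223/24 ]
Row echelon form:
[ -9  4        2 ]
[  0  8       -1 ]
[  0  0  -223/24 ]
Nonzero rows / pivot columns: 3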